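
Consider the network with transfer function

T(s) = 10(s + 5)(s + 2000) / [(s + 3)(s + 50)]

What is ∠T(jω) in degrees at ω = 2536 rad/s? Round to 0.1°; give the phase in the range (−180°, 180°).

-37.2°

At s = jω = j2536:
zero (s+5): 5 + j2536 → |·| = √(5²+2536²) = √6431321 ≈ 2536, ∠ = arctan(2536/5) ≈ 89.89°
zero (s+2000): 2000 + j2536 → |·| = √(2000²+2536²) = √10431296 ≈ 3229.8, ∠ = arctan(2536/2000) ≈ 51.74°
pole (s+3): 3 + j2536 → |·| = √(3²+2536²) = √6431305 ≈ 2536, ∠ = arctan(2536/3) ≈ 89.93°
pole (s+50): 50 + j2536 → |·| = √(50²+2536²) = √6433796 ≈ 2536.5, ∠ = arctan(2536/50) ≈ 88.87°
∠T = 141.63° − 178.80° = -37.17°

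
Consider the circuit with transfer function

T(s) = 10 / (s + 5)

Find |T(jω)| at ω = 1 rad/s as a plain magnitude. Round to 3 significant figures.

Substitute s = j1:
Numerator: 10 = 10 + j0
Denominator: (j1) + 5 = 5 + j1
|N| = √(10² + 0²) ≈ 10, ∠N ≈ 0.00°
|D| = √(5² + 1²) ≈ 5.099, ∠D ≈ 11.31°
|T| = 10 / 5.099 ≈ 1.9612

1.96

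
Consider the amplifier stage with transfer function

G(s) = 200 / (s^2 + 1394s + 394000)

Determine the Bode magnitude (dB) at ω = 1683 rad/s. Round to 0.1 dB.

Substitute s = j1683:
Numerator: 200 = 200 + j0
Denominator: (j1683)^2 + 1394(j1683) + 394000 = -2438489 + j2346102
|N| = √(200² + 0²) ≈ 200, ∠N ≈ 0.00°
|D| = √(2438489² + 2346102²) ≈ 3.3838e+06, ∠D ≈ 136.11°
|G| = 200 / 3.3838e+06 ≈ 5.9105e-05
Gain = 20 log₁₀(5.9105e-05) ≈ -84.57 dB

-84.6 dB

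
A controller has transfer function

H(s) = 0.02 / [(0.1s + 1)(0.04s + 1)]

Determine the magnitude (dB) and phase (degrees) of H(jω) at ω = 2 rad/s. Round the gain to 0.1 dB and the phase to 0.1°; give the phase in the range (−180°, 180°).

At ω = 2 rad/s:
pole (1 + j2·0.1) = 1 + j0.2 → |·| ≈ 1.0198, ∠ ≈ 11.31°
pole (1 + j2·0.04) = 1 + j0.08 → |·| ≈ 1.0032, ∠ ≈ 4.57°
|H| = 0.02 · 1 / (1.0198 · 1.0032) ≈ 0.019549
Gain = 20 log₁₀(0.019549) ≈ -34.18 dB
∠H = (0°) − (11.31° + 4.57°) = -15.88°

-34.2 dB, -15.9°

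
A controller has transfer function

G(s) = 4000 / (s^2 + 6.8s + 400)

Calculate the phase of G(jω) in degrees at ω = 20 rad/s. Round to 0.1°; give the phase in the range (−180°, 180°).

At s = jω = j20:
quadratic: (j20)² + 6.8·j20 + 400 = 0 + j136 → |·| ≈ 136, ∠ ≈ 90.00°
∠G = 0.00° − 90.00° = -90.00°

-90.0°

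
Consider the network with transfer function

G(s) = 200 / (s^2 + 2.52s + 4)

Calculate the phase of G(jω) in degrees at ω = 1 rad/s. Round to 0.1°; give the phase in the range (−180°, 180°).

At s = jω = j1:
quadratic: (j1)² + 2.52·j1 + 4 = 3 + j2.52 → |·| ≈ 3.918, ∠ ≈ 40.03°
∠G = 0.00° − 40.03° = -40.03°

-40.0°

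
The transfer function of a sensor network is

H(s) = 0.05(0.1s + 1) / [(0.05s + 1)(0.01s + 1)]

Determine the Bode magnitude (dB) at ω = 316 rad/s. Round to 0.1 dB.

-30.4 dB

At ω = 316 rad/s:
zero (1 + j316·0.1) = 1 + j31.6 → |·| ≈ 31.616, ∠ ≈ 88.19°
pole (1 + j316·0.05) = 1 + j15.8 → |·| ≈ 15.832, ∠ ≈ 86.38°
pole (1 + j316·0.01) = 1 + j3.16 → |·| ≈ 3.3145, ∠ ≈ 72.44°
|H| = 0.05 · 31.616 / (15.832 · 3.3145) ≈ 0.030125
Gain = 20 log₁₀(0.030125) ≈ -30.42 dB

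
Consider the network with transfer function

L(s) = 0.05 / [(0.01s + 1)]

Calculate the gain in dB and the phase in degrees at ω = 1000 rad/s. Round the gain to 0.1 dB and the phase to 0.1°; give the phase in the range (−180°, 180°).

At ω = 1000 rad/s:
pole (1 + j1000·0.01) = 1 + j10 → |·| ≈ 10.05, ∠ ≈ 84.29°
|L| = 0.05 · 1 / (10.05) ≈ 0.0049751
Gain = 20 log₁₀(0.0049751) ≈ -46.06 dB
∠L = (0°) − (84.29°) = -84.29°

-46.1 dB, -84.3°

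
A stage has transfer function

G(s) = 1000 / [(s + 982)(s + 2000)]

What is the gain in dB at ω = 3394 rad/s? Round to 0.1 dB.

-82.9 dB

At s = jω = j3394:
pole (s+982): 982 + j3394 → |·| = √(982²+3394²) = √12483560 ≈ 3533.2, ∠ = arctan(3394/982) ≈ 73.86°
pole (s+2000): 2000 + j3394 → |·| = √(2000²+3394²) = √15519236 ≈ 3939.4, ∠ = arctan(3394/2000) ≈ 59.49°
|G| = 1000 / 1.3919e+07 ≈ 7.1844e-05
Gain = 20 log₁₀(7.1844e-05) ≈ -82.87 dB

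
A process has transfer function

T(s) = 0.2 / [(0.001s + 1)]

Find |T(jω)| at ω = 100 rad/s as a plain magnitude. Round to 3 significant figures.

0.199

At ω = 100 rad/s:
pole (1 + j100·0.001) = 1 + j0.1 → |·| ≈ 1.005, ∠ ≈ 5.71°
|T| = 0.2 · 1 / (1.005) ≈ 0.199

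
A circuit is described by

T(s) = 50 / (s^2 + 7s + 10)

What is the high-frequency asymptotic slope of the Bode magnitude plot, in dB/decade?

-40 dB/decade

Each pole contributes −20 dB/decade at high frequency; each zero contributes +20 dB/decade.
Net: 0 zero(s) − 2 pole(s) → -40 dB/decade.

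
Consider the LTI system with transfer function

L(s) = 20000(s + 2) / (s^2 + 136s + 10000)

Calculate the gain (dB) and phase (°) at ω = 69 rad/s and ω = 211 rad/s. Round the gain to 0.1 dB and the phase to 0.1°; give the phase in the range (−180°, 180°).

At s = jω = j69:
zero (s+2): 2 + j69 → |·| = √(2²+69²) = √4765 ≈ 69.029, ∠ = arctan(69/2) ≈ 88.34°
quadratic: (j69)² + 136·j69 + 10000 = 5239 + j9384 → |·| ≈ 10747, ∠ ≈ 60.83°
|L| = 20000 · 69.029 / 10747 ≈ 128.46
Gain = 20 log₁₀(128.46) ≈ 42.18 dB
∠L = 88.34° − 60.83° = 27.51°

At s = jω = j211:
zero (s+2): 2 + j211 → |·| = √(2²+211²) = √44525 ≈ 211.01, ∠ = arctan(211/2) ≈ 89.46°
quadratic: (j211)² + 136·j211 + 10000 = -34521 + j28696 → |·| ≈ 44891, ∠ ≈ 140.26°
|L| = 20000 · 211.01 / 44891 ≈ 94.01
Gain = 20 log₁₀(94.01) ≈ 39.46 dB
∠L = 89.46° − 140.26° = -50.80°

ω = 69: 42.2 dB, 27.5°; ω = 211: 39.5 dB, -50.8°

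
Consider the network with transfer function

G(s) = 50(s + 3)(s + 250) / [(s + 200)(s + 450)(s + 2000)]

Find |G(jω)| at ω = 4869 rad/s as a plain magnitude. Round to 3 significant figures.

0.00946

At s = jω = j4869:
zero (s+3): 3 + j4869 → |·| = √(3²+4869²) = √23707170 ≈ 4869, ∠ = arctan(4869/3) ≈ 89.96°
zero (s+250): 250 + j4869 → |·| = √(250²+4869²) = √23769661 ≈ 4875.4, ∠ = arctan(4869/250) ≈ 87.06°
pole (s+200): 200 + j4869 → |·| = √(200²+4869²) = √23747161 ≈ 4873.1, ∠ = arctan(4869/200) ≈ 87.65°
pole (s+450): 450 + j4869 → |·| = √(450²+4869²) = √23909661 ≈ 4889.8, ∠ = arctan(4869/450) ≈ 84.72°
pole (s+2000): 2000 + j4869 → |·| = √(2000²+4869²) = √27707161 ≈ 5263.8, ∠ = arctan(4869/2000) ≈ 67.67°
|G| = 50 · 2.3738e+07 / 1.2543e+11 ≈ 0.0094626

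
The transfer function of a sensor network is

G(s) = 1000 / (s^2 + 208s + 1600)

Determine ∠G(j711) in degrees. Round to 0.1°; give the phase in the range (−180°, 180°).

Substitute s = j711:
Numerator: 1000 = 1000 + j0
Denominator: (j711)^2 + 208(j711) + 1600 = -503921 + j147888
|N| = √(1000² + 0²) ≈ 1000, ∠N ≈ 0.00°
|D| = √(503921² + 147888²) ≈ 5.2517e+05, ∠D ≈ 163.64°
∠G = 0.00° − 163.64° = -163.64°

-163.6°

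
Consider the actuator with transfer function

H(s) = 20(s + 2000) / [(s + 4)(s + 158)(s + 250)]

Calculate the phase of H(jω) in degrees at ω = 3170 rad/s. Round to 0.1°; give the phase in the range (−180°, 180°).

At s = jω = j3170:
zero (s+2000): 2000 + j3170 → |·| = √(2000²+3170²) = √14048900 ≈ 3748.2, ∠ = arctan(3170/2000) ≈ 57.75°
pole (s+4): 4 + j3170 → |·| = √(4²+3170²) = √10048916 ≈ 3170, ∠ = arctan(3170/4) ≈ 89.93°
pole (s+158): 158 + j3170 → |·| = √(158²+3170²) = √10073864 ≈ 3173.9, ∠ = arctan(3170/158) ≈ 87.15°
pole (s+250): 250 + j3170 → |·| = √(250²+3170²) = √10111400 ≈ 3179.8, ∠ = arctan(3170/250) ≈ 85.49°
∠H = 57.75° − 262.57° = -204.82° ≡ 155.18° (principal value)

155.2°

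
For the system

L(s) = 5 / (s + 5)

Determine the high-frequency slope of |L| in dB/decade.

-20 dB/decade

Each pole contributes −20 dB/decade at high frequency; each zero contributes +20 dB/decade.
Net: 0 zero(s) − 1 pole(s) → -20 dB/decade.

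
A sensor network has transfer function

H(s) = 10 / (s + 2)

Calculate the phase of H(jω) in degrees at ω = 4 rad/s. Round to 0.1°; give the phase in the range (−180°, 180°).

At s = jω = j4:
pole (s+2): 2 + j4 → |·| = √(2²+4²) = √20 ≈ 4.4721, ∠ = arctan(4/2) ≈ 63.43°
∠H = 0.00° − 63.43° = -63.43°

-63.4°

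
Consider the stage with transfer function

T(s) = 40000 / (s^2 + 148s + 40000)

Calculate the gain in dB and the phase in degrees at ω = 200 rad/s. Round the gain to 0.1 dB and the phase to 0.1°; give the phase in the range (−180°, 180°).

At s = jω = j200:
quadratic: (j200)² + 148·j200 + 40000 = 0 + j29600 → |·| ≈ 29600, ∠ ≈ 90.00°
|T| = 40000 / 29600 ≈ 1.3514
Gain = 20 log₁₀(1.3514) ≈ 2.62 dB
∠T = 0.00° − 90.00° = -90.00°

2.6 dB, -90.0°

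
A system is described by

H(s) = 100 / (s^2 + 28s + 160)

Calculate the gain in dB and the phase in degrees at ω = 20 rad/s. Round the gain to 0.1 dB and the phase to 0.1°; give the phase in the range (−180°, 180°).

Substitute s = j20:
Numerator: 100 = 100 + j0
Denominator: (j20)^2 + 28(j20) + 160 = -240 + j560
|N| = √(100² + 0²) ≈ 100, ∠N ≈ 0.00°
|D| = √(240² + 560²) ≈ 609.26, ∠D ≈ 113.20°
|H| = 100 / 609.26 ≈ 0.16413
Gain = 20 log₁₀(0.16413) ≈ -15.70 dB
∠H = 0.00° − 113.20° = -113.20°

-15.7 dB, -113.2°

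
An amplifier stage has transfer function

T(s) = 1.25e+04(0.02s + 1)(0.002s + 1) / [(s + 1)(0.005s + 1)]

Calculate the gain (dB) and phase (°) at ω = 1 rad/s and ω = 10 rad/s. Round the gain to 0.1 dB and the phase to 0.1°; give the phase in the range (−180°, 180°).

At ω = 1 rad/s:
zero (1 + j1·0.02) = 1 + j0.02 → |·| ≈ 1.0002, ∠ ≈ 1.15°
zero (1 + j1·0.002) = 1 + j0.002 → |·| ≈ 1, ∠ ≈ 0.11°
pole (1 + j1·1) = 1 + j1 → |·| ≈ 1.4142, ∠ ≈ 45.00°
pole (1 + j1·0.005) = 1 + j0.005 → |·| ≈ 1, ∠ ≈ 0.29°
|T| = 1.25e+04 · 1.0002 · 1 / (1.4142 · 1) ≈ 8840.7
Gain = 20 log₁₀(8840.7) ≈ 78.93 dB
∠T = (1.15° + 0.11°) − (45.00° + 0.29°) = -44.03°

At ω = 10 rad/s:
zero (1 + j10·0.02) = 1 + j0.2 → |·| ≈ 1.0198, ∠ ≈ 11.31°
zero (1 + j10·0.002) = 1 + j0.02 → |·| ≈ 1.0002, ∠ ≈ 1.15°
pole (1 + j10·1) = 1 + j10 → |·| ≈ 10.05, ∠ ≈ 84.29°
pole (1 + j10·0.005) = 1 + j0.05 → |·| ≈ 1.0012, ∠ ≈ 2.86°
|T| = 1.25e+04 · 1.0198 · 1.0002 / (10.05 · 1.0012) ≈ 1267.1
Gain = 20 log₁₀(1267.1) ≈ 62.06 dB
∠T = (11.31° + 1.15°) − (84.29° + 2.86°) = -74.69°

ω = 1: 78.9 dB, -44.0°; ω = 10: 62.1 dB, -74.7°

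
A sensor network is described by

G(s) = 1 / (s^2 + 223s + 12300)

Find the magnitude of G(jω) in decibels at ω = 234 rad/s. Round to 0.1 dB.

Substitute s = j234:
Numerator: 1 = 1 + j0
Denominator: (j234)^2 + 223(j234) + 12300 = -42456 + j52182
|N| = √(1² + 0²) ≈ 1, ∠N ≈ 0.00°
|D| = √(42456² + 52182²) ≈ 67272, ∠D ≈ 129.13°
|G| = 1 / 67272 ≈ 1.4865e-05
Gain = 20 log₁₀(1.4865e-05) ≈ -96.56 dB

-96.6 dB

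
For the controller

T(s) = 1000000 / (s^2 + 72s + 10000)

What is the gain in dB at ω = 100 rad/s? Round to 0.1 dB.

42.9 dB

At s = jω = j100:
quadratic: (j100)² + 72·j100 + 10000 = 0 + j7200 → |·| ≈ 7200, ∠ ≈ 90.00°
|T| = 1000000 / 7200 ≈ 138.89
Gain = 20 log₁₀(138.89) ≈ 42.85 dB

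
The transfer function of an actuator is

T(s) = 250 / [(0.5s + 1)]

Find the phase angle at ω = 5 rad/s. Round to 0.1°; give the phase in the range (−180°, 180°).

-68.2°

At ω = 5 rad/s:
pole (1 + j5·0.5) = 1 + j2.5 → |·| ≈ 2.6926, ∠ ≈ 68.20°
∠T = (0°) − (68.20°) = -68.20°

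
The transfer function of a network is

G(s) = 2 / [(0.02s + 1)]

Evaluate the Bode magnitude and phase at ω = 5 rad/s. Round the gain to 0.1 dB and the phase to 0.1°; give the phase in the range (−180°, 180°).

At ω = 5 rad/s:
pole (1 + j5·0.02) = 1 + j0.1 → |·| ≈ 1.005, ∠ ≈ 5.71°
|G| = 2 · 1 / (1.005) ≈ 1.99
Gain = 20 log₁₀(1.99) ≈ 5.98 dB
∠G = (0°) − (5.71°) = -5.71°

6.0 dB, -5.7°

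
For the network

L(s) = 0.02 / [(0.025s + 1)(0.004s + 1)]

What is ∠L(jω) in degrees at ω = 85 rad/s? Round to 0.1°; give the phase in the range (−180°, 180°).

-83.6°

At ω = 85 rad/s:
pole (1 + j85·0.025) = 1 + j2.125 → |·| ≈ 2.3485, ∠ ≈ 64.80°
pole (1 + j85·0.004) = 1 + j0.34 → |·| ≈ 1.0562, ∠ ≈ 18.78°
∠L = (0°) − (64.80° + 18.78°) = -83.58°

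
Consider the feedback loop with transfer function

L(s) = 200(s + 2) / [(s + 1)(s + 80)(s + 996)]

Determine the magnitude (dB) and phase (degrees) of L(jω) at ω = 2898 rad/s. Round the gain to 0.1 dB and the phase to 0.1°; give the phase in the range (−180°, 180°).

At s = jω = j2898:
zero (s+2): 2 + j2898 → |·| = √(2²+2898²) = √8398408 ≈ 2898, ∠ = arctan(2898/2) ≈ 89.96°
pole (s+1): 1 + j2898 → |·| = √(1²+2898²) = √8398405 ≈ 2898, ∠ = arctan(2898/1) ≈ 89.98°
pole (s+80): 80 + j2898 → |·| = √(80²+2898²) = √8404804 ≈ 2899.1, ∠ = arctan(2898/80) ≈ 88.42°
pole (s+996): 996 + j2898 → |·| = √(996²+2898²) = √9390420 ≈ 3064.4, ∠ = arctan(2898/996) ≈ 71.03°
|L| = 200 · 2898 / 2.5746e+10 ≈ 2.2512e-05
Gain = 20 log₁₀(2.2512e-05) ≈ -92.95 dB
∠L = 89.96° − 249.43° = -159.47°

-93.0 dB, -159.5°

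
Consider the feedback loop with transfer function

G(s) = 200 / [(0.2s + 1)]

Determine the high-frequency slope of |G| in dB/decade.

Each pole contributes −20 dB/decade at high frequency; each zero contributes +20 dB/decade.
Net: 0 zero(s) − 1 pole(s) → -20 dB/decade.

-20 dB/decade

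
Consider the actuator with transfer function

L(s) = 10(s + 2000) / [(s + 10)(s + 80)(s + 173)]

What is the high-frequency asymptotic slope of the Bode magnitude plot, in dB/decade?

-40 dB/decade

Each pole contributes −20 dB/decade at high frequency; each zero contributes +20 dB/decade.
Net: 1 zero(s) − 3 pole(s) → -40 dB/decade.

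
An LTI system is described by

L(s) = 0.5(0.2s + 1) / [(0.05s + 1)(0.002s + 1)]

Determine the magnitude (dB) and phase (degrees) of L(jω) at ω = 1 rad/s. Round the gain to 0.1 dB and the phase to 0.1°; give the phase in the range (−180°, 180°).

-5.9 dB, 8.3°

At ω = 1 rad/s:
zero (1 + j1·0.2) = 1 + j0.2 → |·| ≈ 1.0198, ∠ ≈ 11.31°
pole (1 + j1·0.05) = 1 + j0.05 → |·| ≈ 1.0012, ∠ ≈ 2.86°
pole (1 + j1·0.002) = 1 + j0.002 → |·| ≈ 1, ∠ ≈ 0.11°
|L| = 0.5 · 1.0198 / (1.0012 · 1) ≈ 0.50929
Gain = 20 log₁₀(0.50929) ≈ -5.86 dB
∠L = (11.31°) − (2.86° + 0.11°) = 8.34°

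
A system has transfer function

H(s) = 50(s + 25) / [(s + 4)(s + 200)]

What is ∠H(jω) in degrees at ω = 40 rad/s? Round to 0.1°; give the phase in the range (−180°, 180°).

-37.6°

At s = jω = j40:
zero (s+25): 25 + j40 → |·| = √(25²+40²) = √2225 ≈ 47.17, ∠ = arctan(40/25) ≈ 57.99°
pole (s+4): 4 + j40 → |·| = √(4²+40²) = √1616 ≈ 40.2, ∠ = arctan(40/4) ≈ 84.29°
pole (s+200): 200 + j40 → |·| = √(200²+40²) = √41600 ≈ 203.96, ∠ = arctan(40/200) ≈ 11.31°
∠H = 57.99° − 95.60° = -37.61°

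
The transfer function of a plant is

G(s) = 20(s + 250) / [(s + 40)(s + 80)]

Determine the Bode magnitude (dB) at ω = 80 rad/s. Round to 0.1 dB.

At s = jω = j80:
zero (s+250): 250 + j80 → |·| = √(250²+80²) = √68900 ≈ 262.49, ∠ = arctan(80/250) ≈ 17.74°
pole (s+40): 40 + j80 → |·| = √(40²+80²) = √8000 ≈ 89.443, ∠ = arctan(80/40) ≈ 63.43°
pole (s+80): 80 + j80 → |·| = √(80²+80²) = √12800 ≈ 113.14, ∠ = arctan(80/80) ≈ 45.00°
|G| = 20 · 262.49 / 10120 ≈ 0.51875
Gain = 20 log₁₀(0.51875) ≈ -5.70 dB

-5.7 dB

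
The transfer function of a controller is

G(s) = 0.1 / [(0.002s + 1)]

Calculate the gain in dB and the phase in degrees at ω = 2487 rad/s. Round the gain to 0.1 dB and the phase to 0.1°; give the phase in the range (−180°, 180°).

At ω = 2487 rad/s:
pole (1 + j2487·0.002) = 1 + j4.974 → |·| ≈ 5.0735, ∠ ≈ 78.63°
|G| = 0.1 · 1 / (5.0735) ≈ 0.01971
Gain = 20 log₁₀(0.01971) ≈ -34.11 dB
∠G = (0°) − (78.63°) = -78.63°

-34.1 dB, -78.6°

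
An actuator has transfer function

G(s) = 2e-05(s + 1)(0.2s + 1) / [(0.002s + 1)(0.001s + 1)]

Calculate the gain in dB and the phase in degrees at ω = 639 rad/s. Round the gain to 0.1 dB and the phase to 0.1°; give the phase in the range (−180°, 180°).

-1.4 dB, 94.9°

At ω = 639 rad/s:
zero (1 + j639·1) = 1 + j639 → |·| ≈ 639, ∠ ≈ 89.91°
zero (1 + j639·0.2) = 1 + j127.8 → |·| ≈ 127.8, ∠ ≈ 89.55°
pole (1 + j639·0.002) = 1 + j1.278 → |·| ≈ 1.6227, ∠ ≈ 51.96°
pole (1 + j639·0.001) = 1 + j0.639 → |·| ≈ 1.1867, ∠ ≈ 32.58°
|G| = 2e-05 · 639 · 127.8 / (1.6227 · 1.1867) ≈ 0.84817
Gain = 20 log₁₀(0.84817) ≈ -1.43 dB
∠G = (89.91° + 89.55°) − (51.96° + 32.58°) = 94.92°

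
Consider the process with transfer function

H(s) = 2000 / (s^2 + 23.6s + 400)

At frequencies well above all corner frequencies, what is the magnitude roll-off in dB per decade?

-40 dB/decade

Each pole contributes −20 dB/decade at high frequency; each zero contributes +20 dB/decade.
Net: 0 zero(s) − 2 pole(s) → -40 dB/decade.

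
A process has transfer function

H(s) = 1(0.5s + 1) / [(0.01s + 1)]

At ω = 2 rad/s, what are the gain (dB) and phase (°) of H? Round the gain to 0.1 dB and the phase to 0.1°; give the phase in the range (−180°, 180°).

At ω = 2 rad/s:
zero (1 + j2·0.5) = 1 + j1 → |·| ≈ 1.4142, ∠ ≈ 45.00°
pole (1 + j2·0.01) = 1 + j0.02 → |·| ≈ 1.0002, ∠ ≈ 1.15°
|H| = 1 · 1.4142 / (1.0002) ≈ 1.4139
Gain = 20 log₁₀(1.4139) ≈ 3.01 dB
∠H = (45.00°) − (1.15°) = 43.85°

3.0 dB, 43.9°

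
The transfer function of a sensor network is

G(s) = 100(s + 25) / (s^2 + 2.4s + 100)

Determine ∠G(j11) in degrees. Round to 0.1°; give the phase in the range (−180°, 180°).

At s = jω = j11:
zero (s+25): 25 + j11 → |·| = √(25²+11²) = √746 ≈ 27.313, ∠ = arctan(11/25) ≈ 23.75°
quadratic: (j11)² + 2.4·j11 + 100 = -21 + j26.4 → |·| ≈ 33.734, ∠ ≈ 128.50°
∠G = 23.75° − 128.50° = -104.75°

-104.8°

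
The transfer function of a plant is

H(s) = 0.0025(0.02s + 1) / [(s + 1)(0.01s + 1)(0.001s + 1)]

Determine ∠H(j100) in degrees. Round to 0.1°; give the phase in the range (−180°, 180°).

At ω = 100 rad/s:
zero (1 + j100·0.02) = 1 + j2 → |·| ≈ 2.2361, ∠ ≈ 63.43°
pole (1 + j100·1) = 1 + j100 → |·| ≈ 100, ∠ ≈ 89.43°
pole (1 + j100·0.01) = 1 + j1 → |·| ≈ 1.4142, ∠ ≈ 45.00°
pole (1 + j100·0.001) = 1 + j0.1 → |·| ≈ 1.005, ∠ ≈ 5.71°
∠H = (63.43°) − (89.43° + 45.00° + 5.71°) = -76.71°

-76.7°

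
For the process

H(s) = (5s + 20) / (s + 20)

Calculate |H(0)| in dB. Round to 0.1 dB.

H(0) = 20 / 20 = 1
20 log₁₀(1) ≈ 0.00 dB

0.0 dB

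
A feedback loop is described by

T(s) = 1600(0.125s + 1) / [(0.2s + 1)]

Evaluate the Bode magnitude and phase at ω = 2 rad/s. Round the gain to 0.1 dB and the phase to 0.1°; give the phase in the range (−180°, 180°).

At ω = 2 rad/s:
zero (1 + j2·0.125) = 1 + j0.25 → |·| ≈ 1.0308, ∠ ≈ 14.04°
pole (1 + j2·0.2) = 1 + j0.4 → |·| ≈ 1.077, ∠ ≈ 21.80°
|T| = 1600 · 1.0308 / (1.077) ≈ 1531.4
Gain = 20 log₁₀(1531.4) ≈ 63.70 dB
∠T = (14.04°) − (21.80°) = -7.76°

63.7 dB, -7.8°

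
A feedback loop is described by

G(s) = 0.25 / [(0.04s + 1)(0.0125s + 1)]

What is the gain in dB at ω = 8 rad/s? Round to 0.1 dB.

At ω = 8 rad/s:
pole (1 + j8·0.04) = 1 + j0.32 → |·| ≈ 1.05, ∠ ≈ 17.74°
pole (1 + j8·0.0125) = 1 + j0.1 → |·| ≈ 1.005, ∠ ≈ 5.71°
|G| = 0.25 · 1 / (1.05 · 1.005) ≈ 0.23691
Gain = 20 log₁₀(0.23691) ≈ -12.51 dB

-12.5 dB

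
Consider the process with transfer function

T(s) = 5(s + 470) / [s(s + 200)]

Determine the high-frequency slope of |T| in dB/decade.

Each pole contributes −20 dB/decade at high frequency; each zero contributes +20 dB/decade.
Net: 1 zero(s) − 2 pole(s) → -20 dB/decade.

-20 dB/decade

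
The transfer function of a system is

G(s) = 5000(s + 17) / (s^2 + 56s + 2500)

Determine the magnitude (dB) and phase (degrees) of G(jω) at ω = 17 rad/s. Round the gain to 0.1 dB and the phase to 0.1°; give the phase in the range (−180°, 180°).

At s = jω = j17:
zero (s+17): 17 + j17 → |·| = √(17²+17²) = √578 ≈ 24.042, ∠ = arctan(17/17) ≈ 45.00°
quadratic: (j17)² + 56·j17 + 2500 = 2211 + j952 → |·| ≈ 2407.2, ∠ ≈ 23.30°
|G| = 5000 · 24.042 / 2407.2 ≈ 49.938
Gain = 20 log₁₀(49.938) ≈ 33.97 dB
∠G = 45.00° − 23.30° = 21.70°

34.0 dB, 21.7°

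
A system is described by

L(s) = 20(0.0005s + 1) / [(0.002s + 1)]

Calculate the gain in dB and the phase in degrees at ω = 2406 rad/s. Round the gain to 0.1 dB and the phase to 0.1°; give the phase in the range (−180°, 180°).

16.1 dB, -28.0°

At ω = 2406 rad/s:
zero (1 + j2406·0.0005) = 1 + j1.203 → |·| ≈ 1.5644, ∠ ≈ 50.26°
pole (1 + j2406·0.002) = 1 + j4.812 → |·| ≈ 4.9148, ∠ ≈ 78.26°
|L| = 20 · 1.5644 / (4.9148) ≈ 6.3661
Gain = 20 log₁₀(6.3661) ≈ 16.08 dB
∠L = (50.26°) − (78.26°) = -28.00°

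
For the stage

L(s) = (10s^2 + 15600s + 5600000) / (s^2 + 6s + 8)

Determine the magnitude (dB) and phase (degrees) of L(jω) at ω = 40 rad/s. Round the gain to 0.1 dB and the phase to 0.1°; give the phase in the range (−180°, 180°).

Substitute s = j40:
Numerator: 10(j40)^2 + 15600(j40) + 5600000 = 5584000 + j624000
Denominator: (j40)^2 + 6(j40) + 8 = -1592 + j240
|N| = √(5584000² + 624000²) ≈ 5.6188e+06, ∠N ≈ 6.38°
|D| = √(1592² + 240²) ≈ 1610, ∠D ≈ 171.43°
|L| = 5.6188e+06 / 1610 ≈ 3489.9
Gain = 20 log₁₀(3489.9) ≈ 70.86 dB
∠L = 6.38° − 171.43° = -165.05°

70.9 dB, -165.1°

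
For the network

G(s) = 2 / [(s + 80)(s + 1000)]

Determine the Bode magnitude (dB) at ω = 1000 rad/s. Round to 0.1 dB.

At s = jω = j1000:
pole (s+80): 80 + j1000 → |·| = √(80²+1000²) = √1006400 ≈ 1003.2, ∠ = arctan(1000/80) ≈ 85.43°
pole (s+1000): 1000 + j1000 → |·| = √(1000²+1000²) = √2000000 ≈ 1414.2, ∠ = arctan(1000/1000) ≈ 45.00°
|G| = 2 / 1.4187e+06 ≈ 1.4097e-06
Gain = 20 log₁₀(1.4097e-06) ≈ -117.02 dB

-117.0 dB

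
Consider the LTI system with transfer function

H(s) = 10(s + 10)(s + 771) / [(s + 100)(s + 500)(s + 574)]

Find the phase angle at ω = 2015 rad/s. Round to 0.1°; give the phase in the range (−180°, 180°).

At s = jω = j2015:
zero (s+10): 10 + j2015 → |·| = √(10²+2015²) = √4060325 ≈ 2015, ∠ = arctan(2015/10) ≈ 89.72°
zero (s+771): 771 + j2015 → |·| = √(771²+2015²) = √4654666 ≈ 2157.5, ∠ = arctan(2015/771) ≈ 69.06°
pole (s+100): 100 + j2015 → |·| = √(100²+2015²) = √4070225 ≈ 2017.5, ∠ = arctan(2015/100) ≈ 87.16°
pole (s+500): 500 + j2015 → |·| = √(500²+2015²) = √4310225 ≈ 2076.1, ∠ = arctan(2015/500) ≈ 76.06°
pole (s+574): 574 + j2015 → |·| = √(574²+2015²) = √4389701 ≈ 2095.2, ∠ = arctan(2015/574) ≈ 74.10°
∠H = 158.78° − 237.32° = -78.54°

-78.5°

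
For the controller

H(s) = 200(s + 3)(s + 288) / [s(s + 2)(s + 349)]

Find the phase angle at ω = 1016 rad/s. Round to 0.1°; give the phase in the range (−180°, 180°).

At s = jω = j1016:
zero (s+3): 3 + j1016 → |·| = √(3²+1016²) = √1032265 ≈ 1016, ∠ = arctan(1016/3) ≈ 89.83°
zero (s+288): 288 + j1016 → |·| = √(288²+1016²) = √1115200 ≈ 1056, ∠ = arctan(1016/288) ≈ 74.17°
pole (s+2): 2 + j1016 → |·| = √(2²+1016²) = √1032260 ≈ 1016, ∠ = arctan(1016/2) ≈ 89.89°
pole (s+349): 349 + j1016 → |·| = √(349²+1016²) = √1154057 ≈ 1074.3, ∠ = arctan(1016/349) ≈ 71.04°
pole at origin: |s| = 1016, ∠ = 90.00° (in denominator)
∠H = 164.00° − 250.93° = -86.93°

-86.9°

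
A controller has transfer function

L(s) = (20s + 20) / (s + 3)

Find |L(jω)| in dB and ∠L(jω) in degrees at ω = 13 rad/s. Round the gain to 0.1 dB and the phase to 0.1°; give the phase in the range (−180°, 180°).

Substitute s = j13:
Numerator: 20(j13) + 20 = 20 + j260
Denominator: (j13) + 3 = 3 + j13
|N| = √(20² + 260²) ≈ 260.77, ∠N ≈ 85.60°
|D| = √(3² + 13²) ≈ 13.342, ∠D ≈ 77.01°
|L| = 260.77 / 13.342 ≈ 19.545
Gain = 20 log₁₀(19.545) ≈ 25.82 dB
∠L = 85.60° − 77.01° = 8.59°

25.8 dB, 8.6°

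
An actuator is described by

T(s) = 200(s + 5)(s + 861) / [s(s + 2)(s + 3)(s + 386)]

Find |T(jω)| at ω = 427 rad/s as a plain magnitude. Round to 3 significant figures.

At s = jω = j427:
zero (s+5): 5 + j427 → |·| = √(5²+427²) = √182354 ≈ 427.03, ∠ = arctan(427/5) ≈ 89.33°
zero (s+861): 861 + j427 → |·| = √(861²+427²) = √923650 ≈ 961.07, ∠ = arctan(427/861) ≈ 26.38°
pole (s+2): 2 + j427 → |·| = √(2²+427²) = √182333 ≈ 427, ∠ = arctan(427/2) ≈ 89.73°
pole (s+3): 3 + j427 → |·| = √(3²+427²) = √182338 ≈ 427.01, ∠ = arctan(427/3) ≈ 89.60°
pole (s+386): 386 + j427 → |·| = √(386²+427²) = √331325 ≈ 575.61, ∠ = arctan(427/386) ≈ 47.89°
pole at origin: |s| = 427, ∠ = 90.00° (in denominator)
|T| = 200 · 4.1041e+05 / 4.4815e+10 ≈ 0.0018316

0.00183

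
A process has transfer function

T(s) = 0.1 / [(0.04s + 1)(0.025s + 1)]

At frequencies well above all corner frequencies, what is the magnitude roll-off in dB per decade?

Each pole contributes −20 dB/decade at high frequency; each zero contributes +20 dB/decade.
Net: 0 zero(s) − 2 pole(s) → -40 dB/decade.

-40 dB/decade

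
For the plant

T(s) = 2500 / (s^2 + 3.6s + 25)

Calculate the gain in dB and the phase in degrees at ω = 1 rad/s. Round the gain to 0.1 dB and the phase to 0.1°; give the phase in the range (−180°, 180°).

40.3 dB, -8.5°

At s = jω = j1:
quadratic: (j1)² + 3.6·j1 + 25 = 24 + j3.6 → |·| ≈ 24.268, ∠ ≈ 8.53°
|T| = 2500 / 24.268 ≈ 103.02
Gain = 20 log₁₀(103.02) ≈ 40.26 dB
∠T = 0.00° − 8.53° = -8.53°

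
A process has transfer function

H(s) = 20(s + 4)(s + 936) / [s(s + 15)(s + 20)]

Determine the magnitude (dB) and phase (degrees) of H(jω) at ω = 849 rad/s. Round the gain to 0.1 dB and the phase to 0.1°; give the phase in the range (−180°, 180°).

At s = jω = j849:
zero (s+4): 4 + j849 → |·| = √(4²+849²) = √720817 ≈ 849.01, ∠ = arctan(849/4) ≈ 89.73°
zero (s+936): 936 + j849 → |·| = √(936²+849²) = √1596897 ≈ 1263.7, ∠ = arctan(849/936) ≈ 42.21°
pole (s+15): 15 + j849 → |·| = √(15²+849²) = √721026 ≈ 849.13, ∠ = arctan(849/15) ≈ 88.99°
pole (s+20): 20 + j849 → |·| = √(20²+849²) = √721201 ≈ 849.24, ∠ = arctan(849/20) ≈ 88.65°
pole at origin: |s| = 849, ∠ = 90.00° (in denominator)
|H| = 20 · 1.0729e+06 / 6.1223e+08 ≈ 0.035049
Gain = 20 log₁₀(0.035049) ≈ -29.11 dB
∠H = 131.94° − 267.64° = -135.70°

-29.1 dB, -135.7°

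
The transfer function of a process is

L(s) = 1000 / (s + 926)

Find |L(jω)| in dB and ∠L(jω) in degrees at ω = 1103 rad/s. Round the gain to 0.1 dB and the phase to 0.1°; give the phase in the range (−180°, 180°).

Substitute s = j1103:
Numerator: 1000 = 1000 + j0
Denominator: (j1103) + 926 = 926 + j1103
|N| = √(1000² + 0²) ≈ 1000, ∠N ≈ 0.00°
|D| = √(926² + 1103²) ≈ 1440.2, ∠D ≈ 49.99°
|L| = 1000 / 1440.2 ≈ 0.69435
Gain = 20 log₁₀(0.69435) ≈ -3.17 dB
∠L = 0.00° − 49.99° = -49.99°

-3.2 dB, -50.0°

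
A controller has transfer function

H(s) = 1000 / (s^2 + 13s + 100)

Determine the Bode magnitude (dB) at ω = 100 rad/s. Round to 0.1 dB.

At s = jω = j100:
quadratic: (j100)² + 13·j100 + 100 = -9900 + j1300 → |·| ≈ 9985, ∠ ≈ 172.52°
|H| = 1000 / 9985 ≈ 0.10015
Gain = 20 log₁₀(0.10015) ≈ -19.99 dB

-20.0 dB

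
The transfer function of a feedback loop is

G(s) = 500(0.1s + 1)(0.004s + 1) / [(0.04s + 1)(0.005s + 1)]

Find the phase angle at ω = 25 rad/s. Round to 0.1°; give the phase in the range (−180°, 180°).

At ω = 25 rad/s:
zero (1 + j25·0.1) = 1 + j2.5 → |·| ≈ 2.6926, ∠ ≈ 68.20°
zero (1 + j25·0.004) = 1 + j0.1 → |·| ≈ 1.005, ∠ ≈ 5.71°
pole (1 + j25·0.04) = 1 + j1 → |·| ≈ 1.4142, ∠ ≈ 45.00°
pole (1 + j25·0.005) = 1 + j0.125 → |·| ≈ 1.0078, ∠ ≈ 7.13°
∠G = (68.20° + 5.71°) − (45.00° + 7.13°) = 21.78°

21.8°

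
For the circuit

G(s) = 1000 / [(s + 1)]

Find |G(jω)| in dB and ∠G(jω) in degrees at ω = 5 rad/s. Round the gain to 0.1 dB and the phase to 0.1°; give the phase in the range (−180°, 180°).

45.9 dB, -78.7°

At ω = 5 rad/s:
pole (1 + j5·1) = 1 + j5 → |·| ≈ 5.099, ∠ ≈ 78.69°
|G| = 1000 · 1 / (5.099) ≈ 196.12
Gain = 20 log₁₀(196.12) ≈ 45.85 dB
∠G = (0°) − (78.69°) = -78.69°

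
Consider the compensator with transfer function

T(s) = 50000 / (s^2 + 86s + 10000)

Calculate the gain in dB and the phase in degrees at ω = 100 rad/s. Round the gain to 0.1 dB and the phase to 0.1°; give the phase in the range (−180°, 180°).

15.3 dB, -90.0°

At s = jω = j100:
quadratic: (j100)² + 86·j100 + 10000 = 0 + j8600 → |·| ≈ 8600, ∠ ≈ 90.00°
|T| = 50000 / 8600 ≈ 5.814
Gain = 20 log₁₀(5.814) ≈ 15.29 dB
∠T = 0.00° − 90.00° = -90.00°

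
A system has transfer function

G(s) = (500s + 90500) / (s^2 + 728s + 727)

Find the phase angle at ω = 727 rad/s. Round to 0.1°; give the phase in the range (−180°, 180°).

Substitute s = j727:
Numerator: 500(j727) + 90500 = 90500 + j363500
Denominator: (j727)^2 + 728(j727) + 727 = -527802 + j529256
|N| = √(90500² + 363500²) ≈ 3.746e+05, ∠N ≈ 76.02°
|D| = √(527802² + 529256²) ≈ 7.4745e+05, ∠D ≈ 134.92°
∠G = 76.02° − 134.92° = -58.90°

-58.9°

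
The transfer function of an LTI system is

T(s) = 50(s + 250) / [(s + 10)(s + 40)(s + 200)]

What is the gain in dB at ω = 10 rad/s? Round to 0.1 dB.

-19.4 dB

At s = jω = j10:
zero (s+250): 250 + j10 → |·| = √(250²+10²) = √62600 ≈ 250.2, ∠ = arctan(10/250) ≈ 2.29°
pole (s+10): 10 + j10 → |·| = √(10²+10²) = √200 ≈ 14.142, ∠ = arctan(10/10) ≈ 45.00°
pole (s+40): 40 + j10 → |·| = √(40²+10²) = √1700 ≈ 41.231, ∠ = arctan(10/40) ≈ 14.04°
pole (s+200): 200 + j10 → |·| = √(200²+10²) = √40100 ≈ 200.25, ∠ = arctan(10/200) ≈ 2.86°
|T| = 50 · 250.2 / 1.1676e+05 ≈ 0.10714
Gain = 20 log₁₀(0.10714) ≈ -19.40 dB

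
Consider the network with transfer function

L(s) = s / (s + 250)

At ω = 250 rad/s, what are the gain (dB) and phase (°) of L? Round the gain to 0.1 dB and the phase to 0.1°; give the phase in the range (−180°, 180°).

At s = jω = j250:
zero at origin: s = j250 → |·| = 250, ∠ = 90.00°
pole (s+250): 250 + j250 → |·| = √(250²+250²) = √125000 ≈ 353.55, ∠ = arctan(250/250) ≈ 45.00°
|L| = 1 · 250 / 353.55 ≈ 0.70711
Gain = 20 log₁₀(0.70711) ≈ -3.01 dB
∠L = 90.00° − 45.00° = 45.00°

-3.0 dB, 45.0°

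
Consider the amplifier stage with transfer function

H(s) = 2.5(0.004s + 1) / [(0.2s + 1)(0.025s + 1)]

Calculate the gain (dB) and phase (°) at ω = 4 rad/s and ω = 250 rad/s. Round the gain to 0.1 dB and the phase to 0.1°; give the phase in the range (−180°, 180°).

ω = 4: 5.8 dB, -43.5°; ω = 250: -39.0 dB, -124.8°

At ω = 4 rad/s:
zero (1 + j4·0.004) = 1 + j0.016 → |·| ≈ 1.0001, ∠ ≈ 0.92°
pole (1 + j4·0.2) = 1 + j0.8 → |·| ≈ 1.2806, ∠ ≈ 38.66°
pole (1 + j4·0.025) = 1 + j0.1 → |·| ≈ 1.005, ∠ ≈ 5.71°
|H| = 2.5 · 1.0001 / (1.2806 · 1.005) ≈ 1.9427
Gain = 20 log₁₀(1.9427) ≈ 5.77 dB
∠H = (0.92°) − (38.66° + 5.71°) = -43.45°

At ω = 250 rad/s:
zero (1 + j250·0.004) = 1 + j1 → |·| ≈ 1.4142, ∠ ≈ 45.00°
pole (1 + j250·0.2) = 1 + j50 → |·| ≈ 50.01, ∠ ≈ 88.85°
pole (1 + j250·0.025) = 1 + j6.25 → |·| ≈ 6.3295, ∠ ≈ 80.91°
|H| = 2.5 · 1.4142 / (50.01 · 6.3295) ≈ 0.011169
Gain = 20 log₁₀(0.011169) ≈ -39.04 dB
∠H = (45.00°) − (88.85° + 80.91°) = -124.76°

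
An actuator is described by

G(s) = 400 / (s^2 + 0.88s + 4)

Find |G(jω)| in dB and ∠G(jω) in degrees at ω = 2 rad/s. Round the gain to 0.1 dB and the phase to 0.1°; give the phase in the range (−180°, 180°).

47.1 dB, -90.0°

At s = jω = j2:
quadratic: (j2)² + 0.88·j2 + 4 = 0 + j1.76 → |·| ≈ 1.76, ∠ ≈ 90.00°
|G| = 400 / 1.76 ≈ 227.27
Gain = 20 log₁₀(227.27) ≈ 47.13 dB
∠G = 0.00° − 90.00° = -90.00°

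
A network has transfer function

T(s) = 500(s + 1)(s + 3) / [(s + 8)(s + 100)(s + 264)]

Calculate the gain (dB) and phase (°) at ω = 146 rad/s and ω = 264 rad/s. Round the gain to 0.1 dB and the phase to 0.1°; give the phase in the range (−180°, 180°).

At s = jω = j146:
zero (s+1): 1 + j146 → |·| = √(1²+146²) = √21317 ≈ 146, ∠ = arctan(146/1) ≈ 89.61°
zero (s+3): 3 + j146 → |·| = √(3²+146²) = √21325 ≈ 146.03, ∠ = arctan(146/3) ≈ 88.82°
pole (s+8): 8 + j146 → |·| = √(8²+146²) = √21380 ≈ 146.22, ∠ = arctan(146/8) ≈ 86.86°
pole (s+100): 100 + j146 → |·| = √(100²+146²) = √31316 ≈ 176.96, ∠ = arctan(146/100) ≈ 55.59°
pole (s+264): 264 + j146 → |·| = √(264²+146²) = √91012 ≈ 301.68, ∠ = arctan(146/264) ≈ 28.94°
|T| = 500 · 21320 / 7.806e+06 ≈ 1.3656
Gain = 20 log₁₀(1.3656) ≈ 2.71 dB
∠T = 178.43° − 171.39° = 7.04°

At s = jω = j264:
zero (s+1): 1 + j264 → |·| = √(1²+264²) = √69697 ≈ 264, ∠ = arctan(264/1) ≈ 89.78°
zero (s+3): 3 + j264 → |·| = √(3²+264²) = √69705 ≈ 264.02, ∠ = arctan(264/3) ≈ 89.35°
pole (s+8): 8 + j264 → |·| = √(8²+264²) = √69760 ≈ 264.12, ∠ = arctan(264/8) ≈ 88.26°
pole (s+100): 100 + j264 → |·| = √(100²+264²) = √79696 ≈ 282.3, ∠ = arctan(264/100) ≈ 69.25°
pole (s+264): 264 + j264 → |·| = √(264²+264²) = √139392 ≈ 373.35, ∠ = arctan(264/264) ≈ 45.00°
|T| = 500 · 69701 / 2.7837e+07 ≈ 1.2519
Gain = 20 log₁₀(1.2519) ≈ 1.95 dB
∠T = 179.13° − 202.51° = -23.38°

ω = 146: 2.7 dB, 7.0°; ω = 264: 2.0 dB, -23.4°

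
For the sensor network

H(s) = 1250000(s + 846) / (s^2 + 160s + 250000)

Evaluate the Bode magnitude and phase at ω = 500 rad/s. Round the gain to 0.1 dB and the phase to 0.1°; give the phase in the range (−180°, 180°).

At s = jω = j500:
zero (s+846): 846 + j500 → |·| = √(846²+500²) = √965716 ≈ 982.71, ∠ = arctan(500/846) ≈ 30.58°
quadratic: (j500)² + 160·j500 + 250000 = 0 + j80000 → |·| ≈ 80000, ∠ ≈ 90.00°
|H| = 1250000 · 982.71 / 80000 ≈ 15355
Gain = 20 log₁₀(15355) ≈ 83.72 dB
∠H = 30.58° − 90.00° = -59.42°

83.7 dB, -59.4°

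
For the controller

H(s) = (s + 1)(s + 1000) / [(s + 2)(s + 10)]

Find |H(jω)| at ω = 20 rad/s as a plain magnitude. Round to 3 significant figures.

44.6

At s = jω = j20:
zero (s+1): 1 + j20 → |·| = √(1²+20²) = √401 ≈ 20.025, ∠ = arctan(20/1) ≈ 87.14°
zero (s+1000): 1000 + j20 → |·| = √(1000²+20²) = √1000400 ≈ 1000.2, ∠ = arctan(20/1000) ≈ 1.15°
pole (s+2): 2 + j20 → |·| = √(2²+20²) = √404 ≈ 20.1, ∠ = arctan(20/2) ≈ 84.29°
pole (s+10): 10 + j20 → |·| = √(10²+20²) = √500 ≈ 22.361, ∠ = arctan(20/10) ≈ 63.43°
|H| = 1 · 20029 / 449.46 ≈ 44.562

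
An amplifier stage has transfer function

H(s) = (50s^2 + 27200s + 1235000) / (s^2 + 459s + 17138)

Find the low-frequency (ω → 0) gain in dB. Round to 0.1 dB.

H(0) = 1235000 / 17138 ≈ 72.062
20 log₁₀(72.062) ≈ 37.15 dB

37.2 dB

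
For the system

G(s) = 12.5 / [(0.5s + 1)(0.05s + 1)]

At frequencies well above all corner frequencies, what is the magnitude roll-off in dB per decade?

-40 dB/decade

Each pole contributes −20 dB/decade at high frequency; each zero contributes +20 dB/decade.
Net: 0 zero(s) − 2 pole(s) → -40 dB/decade.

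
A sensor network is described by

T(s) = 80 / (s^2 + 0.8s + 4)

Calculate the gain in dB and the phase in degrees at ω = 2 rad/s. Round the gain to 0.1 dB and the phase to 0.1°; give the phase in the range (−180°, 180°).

34.0 dB, -90.0°

At s = jω = j2:
quadratic: (j2)² + 0.8·j2 + 4 = 0 + j1.6 → |·| ≈ 1.6, ∠ ≈ 90.00°
|T| = 80 / 1.6 ≈ 50
Gain = 20 log₁₀(50) ≈ 33.98 dB
∠T = 0.00° − 90.00° = -90.00°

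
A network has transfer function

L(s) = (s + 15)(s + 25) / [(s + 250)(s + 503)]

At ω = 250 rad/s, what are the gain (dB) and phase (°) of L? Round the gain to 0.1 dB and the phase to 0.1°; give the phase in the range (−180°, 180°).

At s = jω = j250:
zero (s+15): 15 + j250 → |·| = √(15²+250²) = √62725 ≈ 250.45, ∠ = arctan(250/15) ≈ 86.57°
zero (s+25): 25 + j250 → |·| = √(25²+250²) = √63125 ≈ 251.25, ∠ = arctan(250/25) ≈ 84.29°
pole (s+250): 250 + j250 → |·| = √(250²+250²) = √125000 ≈ 353.55, ∠ = arctan(250/250) ≈ 45.00°
pole (s+503): 503 + j250 → |·| = √(503²+250²) = √315509 ≈ 561.7, ∠ = arctan(250/503) ≈ 26.43°
|L| = 1 · 62926 / 1.9859e+05 ≈ 0.31686
Gain = 20 log₁₀(0.31686) ≈ -9.98 dB
∠L = 170.86° − 71.43° = 99.43°

-10.0 dB, 99.4°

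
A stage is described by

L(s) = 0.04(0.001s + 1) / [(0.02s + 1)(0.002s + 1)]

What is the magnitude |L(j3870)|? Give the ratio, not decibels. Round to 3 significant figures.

At ω = 3870 rad/s:
zero (1 + j3870·0.001) = 1 + j3.87 → |·| ≈ 3.9971, ∠ ≈ 75.51°
pole (1 + j3870·0.02) = 1 + j77.4 → |·| ≈ 77.406, ∠ ≈ 89.26°
pole (1 + j3870·0.002) = 1 + j7.74 → |·| ≈ 7.8043, ∠ ≈ 82.64°
|L| = 0.04 · 3.9971 / (77.406 · 7.8043) ≈ 0.00026466

0.000265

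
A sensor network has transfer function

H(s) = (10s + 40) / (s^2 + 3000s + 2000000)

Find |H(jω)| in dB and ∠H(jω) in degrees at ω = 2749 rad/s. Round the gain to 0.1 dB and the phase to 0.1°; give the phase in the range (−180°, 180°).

-51.2 dB, -34.1°

Substitute s = j2749:
Numerator: 10(j2749) + 40 = 40 + j27490
Denominator: (j2749)^2 + 3000(j2749) + 2000000 = -5557001 + j8247000
|N| = √(40² + 27490²) ≈ 27490, ∠N ≈ 89.92°
|D| = √(5557001² + 8247000²) ≈ 9.9445e+06, ∠D ≈ 123.97°
|H| = 27490 / 9.9445e+06 ≈ 0.0027643
Gain = 20 log₁₀(0.0027643) ≈ -51.17 dB
∠H = 89.92° − 123.97° = -34.05°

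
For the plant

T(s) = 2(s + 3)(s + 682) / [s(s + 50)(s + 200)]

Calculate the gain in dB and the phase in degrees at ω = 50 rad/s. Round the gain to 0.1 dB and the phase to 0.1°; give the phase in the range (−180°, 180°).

At s = jω = j50:
zero (s+3): 3 + j50 → |·| = √(3²+50²) = √2509 ≈ 50.09, ∠ = arctan(50/3) ≈ 86.57°
zero (s+682): 682 + j50 → |·| = √(682²+50²) = √467624 ≈ 683.83, ∠ = arctan(50/682) ≈ 4.19°
pole (s+50): 50 + j50 → |·| = √(50²+50²) = √5000 ≈ 70.711, ∠ = arctan(50/50) ≈ 45.00°
pole (s+200): 200 + j50 → |·| = √(200²+50²) = √42500 ≈ 206.16, ∠ = arctan(50/200) ≈ 14.04°
pole at origin: |s| = 50, ∠ = 90.00° (in denominator)
|T| = 2 · 34253 / 7.2889e+05 ≈ 0.093987
Gain = 20 log₁₀(0.093987) ≈ -20.54 dB
∠T = 90.76° − 149.04° = -58.28°

-20.5 dB, -58.3°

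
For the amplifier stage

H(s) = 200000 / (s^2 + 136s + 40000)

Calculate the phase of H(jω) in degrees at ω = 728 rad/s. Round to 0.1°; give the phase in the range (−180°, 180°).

-168.6°

At s = jω = j728:
quadratic: (j728)² + 136·j728 + 40000 = -489984 + j99008 → |·| ≈ 4.9989e+05, ∠ ≈ 168.58°
∠H = 0.00° − 168.58° = -168.58°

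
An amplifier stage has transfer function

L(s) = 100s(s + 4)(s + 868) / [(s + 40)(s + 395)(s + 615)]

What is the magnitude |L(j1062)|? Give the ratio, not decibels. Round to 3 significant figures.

At s = jω = j1062:
zero (s+4): 4 + j1062 → |·| = √(4²+1062²) = √1127860 ≈ 1062, ∠ = arctan(1062/4) ≈ 89.78°
zero (s+868): 868 + j1062 → |·| = √(868²+1062²) = √1881268 ≈ 1371.6, ∠ = arctan(1062/868) ≈ 50.74°
zero at origin: s = j1062 → |·| = 1062, ∠ = 90.00°
pole (s+40): 40 + j1062 → |·| = √(40²+1062²) = √1129444 ≈ 1062.8, ∠ = arctan(1062/40) ≈ 87.84°
pole (s+395): 395 + j1062 → |·| = √(395²+1062²) = √1283869 ≈ 1133.1, ∠ = arctan(1062/395) ≈ 69.60°
pole (s+615): 615 + j1062 → |·| = √(615²+1062²) = √1506069 ≈ 1227.2, ∠ = arctan(1062/615) ≈ 59.93°
|L| = 100 · 1.547e+09 / 1.4779e+09 ≈ 104.68

105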